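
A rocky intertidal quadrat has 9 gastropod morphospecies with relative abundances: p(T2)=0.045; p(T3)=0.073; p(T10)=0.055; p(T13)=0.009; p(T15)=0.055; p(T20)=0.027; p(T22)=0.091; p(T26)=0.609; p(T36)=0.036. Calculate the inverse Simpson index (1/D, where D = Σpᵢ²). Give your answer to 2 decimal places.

2.53

D = 0.045² + 0.073² + 0.055² + 0.009² + 0.055² + 0.027² + 0.091² + 0.609² + 0.036² = 0.00202 + 0.00533 + 0.00302 + 0.00008 + 0.00302 + 0.00073 + 0.00828 + 0.37088 + 0.00130 = 0.39467 (working shown to 5 dp, full precision carried).
So 1/D = 2.5337, i.e. 2.53 to 2 decimal places.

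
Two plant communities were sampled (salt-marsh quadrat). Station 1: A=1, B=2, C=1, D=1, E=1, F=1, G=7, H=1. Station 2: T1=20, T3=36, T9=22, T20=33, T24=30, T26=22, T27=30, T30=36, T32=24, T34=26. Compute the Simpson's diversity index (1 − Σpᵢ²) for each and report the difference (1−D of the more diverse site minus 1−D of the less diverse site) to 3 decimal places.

Station 1: N=15, proportions 0.06667, 0.13333, 0.06667, 0.06667, 0.06667, 0.06667, 0.46667, 0.06667, giving 1−D = 0.73778 (working shown to 5 dp, full precision carried).
Station 2: N=279, proportions 0.07168, 0.12903, 0.07885, 0.11828, 0.10753, 0.07885, 0.10753, 0.12903, 0.08602, 0.09319, giving 1−D = 0.89593.
Difference = |0.73778 − 0.89593| = 0.15815, i.e. 0.158 to 3 decimal places.

0.158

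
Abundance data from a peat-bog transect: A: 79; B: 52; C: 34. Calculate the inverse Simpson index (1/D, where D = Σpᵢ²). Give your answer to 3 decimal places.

Total N = 79+52+34 = 165, so the proportions are 0.478788, 0.315152, 0.206061 (working shown to 6 dp, full precision carried).
D = 0.478788² + 0.315152² + 0.206061² = 0.229238 + 0.099320 + 0.042461 = 0.371019.
So 1/D = 2.69528, i.e. 2.695 to 3 decimal places.

2.695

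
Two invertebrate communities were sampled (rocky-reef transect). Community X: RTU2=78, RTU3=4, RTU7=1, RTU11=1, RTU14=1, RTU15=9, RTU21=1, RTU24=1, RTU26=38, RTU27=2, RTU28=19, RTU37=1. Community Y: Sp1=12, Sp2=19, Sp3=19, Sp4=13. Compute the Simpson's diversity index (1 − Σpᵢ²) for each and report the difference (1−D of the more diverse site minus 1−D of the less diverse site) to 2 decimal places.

Community X: N=156, proportions 0.5, 0.0256, 0.0064, 0.0064, 0.0064, 0.0577, 0.0064, 0.0064, 0.2436, 0.0128, 0.1218, 0.0064, giving 1−D = 0.6714 (working shown to 4 dp, full precision carried).
Community Y: N=63, proportions 0.1905, 0.3016, 0.3016, 0.2063, giving 1−D = 0.7392.
Difference = |0.6714 − 0.7392| = 0.0678, i.e. 0.07 to 2 decimal places.

0.07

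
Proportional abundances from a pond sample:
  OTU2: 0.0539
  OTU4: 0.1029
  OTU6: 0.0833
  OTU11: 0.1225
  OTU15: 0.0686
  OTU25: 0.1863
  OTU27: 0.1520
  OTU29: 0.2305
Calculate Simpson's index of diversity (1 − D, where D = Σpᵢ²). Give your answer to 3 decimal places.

0.849

D = 0.0539² + 0.1029² + 0.0833² + 0.1225² + 0.0686² + 0.1863² + 0.152² + 0.2305² = 0.00291 + 0.01059 + 0.00694 + 0.01501 + 0.00471 + 0.03471 + 0.02310 + 0.05313 = 0.15109 (working shown to 5 dp, full precision carried).
So 1 − D = 0.84891, i.e. 0.849 to 3 decimal places.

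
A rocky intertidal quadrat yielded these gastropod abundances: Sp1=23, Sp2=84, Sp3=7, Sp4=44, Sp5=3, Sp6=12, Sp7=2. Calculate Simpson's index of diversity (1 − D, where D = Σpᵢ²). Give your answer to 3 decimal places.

0.682

Total N = 23+84+7+44+3+12+2 = 175, so the proportions are 0.13143, 0.48, 0.04, 0.25143, 0.01714, 0.06857, 0.01143 (working shown to 5 dp, full precision carried).
D = 0.13143² + 0.48² + 0.04² + 0.25143² + 0.01714² + 0.06857² + 0.01143² = 0.01727 + 0.23040 + 0.00160 + 0.06322 + 0.00029 + 0.00470 + 0.00013 = 0.31762.
So 1 − D = 0.68238, i.e. 0.682 to 3 decimal places.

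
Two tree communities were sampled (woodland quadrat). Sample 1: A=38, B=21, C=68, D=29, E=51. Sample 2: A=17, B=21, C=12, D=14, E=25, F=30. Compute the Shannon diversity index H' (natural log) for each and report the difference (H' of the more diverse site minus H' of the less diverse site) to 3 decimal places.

Sample 1: N=207, proportions 0.183575, 0.101449, 0.328502, 0.140097, 0.246377, giving H' = 1.529509 (working shown to 6 dp, full precision carried).
Sample 2: N=119, proportions 0.142857, 0.176471, 0.10084, 0.117647, 0.210084, 0.252101, giving H' = 1.742375.
Difference = |1.529509 − 1.742375| = 0.212866, i.e. 0.213 to 3 decimal places.

0.213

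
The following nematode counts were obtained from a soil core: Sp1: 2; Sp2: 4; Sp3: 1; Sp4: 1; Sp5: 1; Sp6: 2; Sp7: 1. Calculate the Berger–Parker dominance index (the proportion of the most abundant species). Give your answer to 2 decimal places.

0.33

Total N = 2+4+1+1+1+2+1 = 12, so the proportions are 0.1667, 0.3333, 0.0833, 0.0833, 0.0833, 0.1667, 0.0833 (working shown to 4 dp, full precision carried).
The largest proportion is 0.3333, i.e. d = 0.33 to 2 decimal places.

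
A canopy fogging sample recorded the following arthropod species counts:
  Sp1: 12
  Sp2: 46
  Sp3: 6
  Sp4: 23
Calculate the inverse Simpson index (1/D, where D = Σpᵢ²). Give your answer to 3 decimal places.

2.679

Total N = 12+46+6+23 = 87, so the proportions are 0.137931, 0.528736, 0.068966, 0.264368 (working shown to 6 dp, full precision carried).
D = 0.137931² + 0.528736² + 0.068966² + 0.264368² = 0.019025 + 0.279561 + 0.004756 + 0.069890 = 0.373233.
So 1/D = 2.67929, i.e. 2.679 to 3 decimal places.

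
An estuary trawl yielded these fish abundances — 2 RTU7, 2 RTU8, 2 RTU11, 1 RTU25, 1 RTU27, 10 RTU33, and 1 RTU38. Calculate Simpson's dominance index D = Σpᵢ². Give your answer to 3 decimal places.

0.319

Total N = 2+2+2+1+1+10+1 = 19, so the proportions are 0.10526, 0.10526, 0.10526, 0.05263, 0.05263, 0.52632, 0.05263 (working shown to 5 dp, full precision carried).
D = 0.10526² + 0.10526² + 0.10526² + 0.05263² + 0.05263² + 0.52632² + 0.05263² = 0.01108 + 0.01108 + 0.01108 + 0.00277 + 0.00277 + 0.27701 + 0.00277 = 0.31856.
To 3 decimal places, D = 0.319.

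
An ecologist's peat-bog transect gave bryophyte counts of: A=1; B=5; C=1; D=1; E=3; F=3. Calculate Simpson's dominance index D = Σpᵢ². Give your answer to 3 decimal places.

0.235

Total N = 1+5+1+1+3+3 = 14, so the proportions are 0.07143, 0.35714, 0.07143, 0.07143, 0.21429, 0.21429 (working shown to 5 dp, full precision carried).
D = 0.07143² + 0.35714² + 0.07143² + 0.07143² + 0.21429² + 0.21429² = 0.00510 + 0.12755 + 0.00510 + 0.00510 + 0.04592 + 0.04592 = 0.23469.
To 3 decimal places, D = 0.235.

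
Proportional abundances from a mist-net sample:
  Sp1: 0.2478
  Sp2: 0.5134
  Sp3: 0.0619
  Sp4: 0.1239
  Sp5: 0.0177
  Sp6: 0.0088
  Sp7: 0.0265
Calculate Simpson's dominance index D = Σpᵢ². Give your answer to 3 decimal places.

0.345

D = 0.2478² + 0.5134² + 0.0619² + 0.1239² + 0.0177² + 0.0088² + 0.0265² = 0.06140 + 0.26358 + 0.00383 + 0.01535 + 0.00031 + 0.00008 + 0.00070 = 0.34526 (working shown to 5 dp, full precision carried).
To 3 decimal places, D = 0.345.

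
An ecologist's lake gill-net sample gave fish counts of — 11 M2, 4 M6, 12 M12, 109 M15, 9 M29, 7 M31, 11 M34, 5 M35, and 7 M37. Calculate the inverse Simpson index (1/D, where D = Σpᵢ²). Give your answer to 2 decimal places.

Total N = 11+4+12+109+9+7+11+5+7 = 175, so the proportions are 0.06286, 0.02286, 0.06857, 0.62286, 0.05143, 0.04, 0.06286, 0.02857, 0.04 (working shown to 5 dp, full precision carried).
D = 0.06286² + 0.02286² + 0.06857² + 0.62286² + 0.05143² + 0.04² + 0.06286² + 0.02857² + 0.04² = 0.00395 + 0.00052 + 0.00470 + 0.38795 + 0.00264 + 0.00160 + 0.00395 + 0.00082 + 0.00160 = 0.40774.
So 1/D = 2.4526, i.e. 2.45 to 2 decimal places.

2.45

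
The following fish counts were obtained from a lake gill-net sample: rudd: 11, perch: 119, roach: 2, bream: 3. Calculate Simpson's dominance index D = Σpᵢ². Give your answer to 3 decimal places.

Total N = 11+119+2+3 = 135, so the proportions are 0.08148, 0.88148, 0.01481, 0.02222 (working shown to 5 dp, full precision carried).
D = 0.08148² + 0.88148² + 0.01481² + 0.02222² = 0.00664 + 0.77701 + 0.00022 + 0.00049 = 0.78436.
To 3 decimal places, D = 0.784.

0.784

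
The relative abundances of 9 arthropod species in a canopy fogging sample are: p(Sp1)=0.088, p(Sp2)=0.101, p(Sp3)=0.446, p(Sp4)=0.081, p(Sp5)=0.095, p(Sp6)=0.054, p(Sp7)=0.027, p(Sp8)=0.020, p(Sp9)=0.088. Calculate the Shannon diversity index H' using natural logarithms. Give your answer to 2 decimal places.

1.78

Each pᵢ ln pᵢ term (working shown to 4 dp, full precision carried): 0.088×(-2.4304)=-0.2139, 0.101×(-2.2926)=-0.2316, 0.446×(-0.8074)=-0.3601, 0.081×(-2.5133)=-0.2036, 0.095×(-2.3539)=-0.2236, 0.054×(-2.9188)=-0.1576, 0.027×(-3.6119)=-0.0975, 0.02×(-3.9120)=-0.0782, 0.088×(-2.4304)=-0.2139.
Sum = -1.7800, so H' = 1.78.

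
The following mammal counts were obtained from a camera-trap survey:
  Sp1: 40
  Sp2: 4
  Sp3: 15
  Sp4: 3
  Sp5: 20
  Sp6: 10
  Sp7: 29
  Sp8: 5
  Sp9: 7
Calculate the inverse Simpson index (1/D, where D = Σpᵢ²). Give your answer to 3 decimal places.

Total N = 40+4+15+3+20+10+29+5+7 = 133, so the proportions are 0.3007519, 0.0300752, 0.112782, 0.0225564, 0.1503759, 0.075188, 0.2180451, 0.037594, 0.0526316 (working shown to 7 dp, full precision carried).
D = 0.3007519² + 0.0300752² + 0.112782² + 0.0225564² + 0.1503759² + 0.075188² + 0.2180451² + 0.037594² + 0.0526316² = 0.0904517 + 0.0009045 + 0.0127198 + 0.0005088 + 0.0226129 + 0.0056532 + 0.0475437 + 0.0014133 + 0.0027701 = 0.1845780.
So 1/D = 5.41776, i.e. 5.418 to 3 decimal places.

5.418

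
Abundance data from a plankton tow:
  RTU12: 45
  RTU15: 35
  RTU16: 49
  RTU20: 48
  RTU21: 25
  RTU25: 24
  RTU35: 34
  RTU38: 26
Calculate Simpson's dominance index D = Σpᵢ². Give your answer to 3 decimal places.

Total N = 45+35+49+48+25+24+34+26 = 286, so the proportions are 0.15734, 0.12238, 0.17133, 0.16783, 0.08741, 0.08392, 0.11888, 0.09091 (working shown to 5 dp, full precision carried).
D = 0.15734² + 0.12238² + 0.17133² + 0.16783² + 0.08741² + 0.08392² + 0.11888² + 0.09091² = 0.02476 + 0.01498 + 0.02935 + 0.02817 + 0.00764 + 0.00704 + 0.01413 + 0.00826 = 0.13433.
To 3 decimal places, D = 0.134.

0.134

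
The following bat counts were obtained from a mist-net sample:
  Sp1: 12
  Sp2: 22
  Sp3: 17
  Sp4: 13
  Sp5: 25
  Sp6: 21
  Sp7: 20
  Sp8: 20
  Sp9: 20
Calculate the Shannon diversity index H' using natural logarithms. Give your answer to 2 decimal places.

Total N = 12+22+17+13+25+21+20+20+20 = 170, so the proportions are 0.0706, 0.1294, 0.1, 0.0765, 0.1471, 0.1235, 0.1176, 0.1176, 0.1176 (working shown to 4 dp, full precision carried).
Each pᵢ ln pᵢ term: 0.0706×(-2.6509)=-0.1871, 0.1294×(-2.0448)=-0.2646, 0.1×(-2.3026)=-0.2303, 0.0765×(-2.5708)=-0.1966, 0.1471×(-1.9169)=-0.2819, 0.1235×(-2.0913)=-0.2583, 0.1176×(-2.1401)=-0.2518, 0.1176×(-2.1401)=-0.2518, 0.1176×(-2.1401)=-0.2518.
Sum = -2.1741, so H' = 2.17.

2.17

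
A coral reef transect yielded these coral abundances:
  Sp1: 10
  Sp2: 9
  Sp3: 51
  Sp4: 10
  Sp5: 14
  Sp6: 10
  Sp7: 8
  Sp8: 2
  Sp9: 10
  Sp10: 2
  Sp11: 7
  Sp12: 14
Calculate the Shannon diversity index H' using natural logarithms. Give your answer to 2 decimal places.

Total N = 10+9+51+10+14+10+8+2+10+2+7+14 = 147, so the proportions are 0.068, 0.0612, 0.3469, 0.068, 0.0952, 0.068, 0.0544, 0.0136, 0.068, 0.0136, 0.0476, 0.0952 (working shown to 4 dp, full precision carried).
Each pᵢ ln pᵢ term: 0.068×(-2.6878)=-0.1828, 0.0612×(-2.7932)=-0.1710, 0.3469×(-1.0586)=-0.3673, 0.068×(-2.6878)=-0.1828, 0.0952×(-2.3514)=-0.2239, 0.068×(-2.6878)=-0.1828, 0.0544×(-2.9110)=-0.1584, 0.0136×(-4.2973)=-0.0585, 0.068×(-2.6878)=-0.1828, 0.0136×(-4.2973)=-0.0585, 0.0476×(-3.0445)=-0.1450, 0.0952×(-2.3514)=-0.2239.
Sum = -2.1379, so H' = 2.14.

2.14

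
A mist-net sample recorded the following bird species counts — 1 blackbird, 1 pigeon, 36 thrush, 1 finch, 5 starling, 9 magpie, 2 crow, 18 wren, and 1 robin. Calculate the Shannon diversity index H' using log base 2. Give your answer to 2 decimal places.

2.11

Total N = 1+1+36+1+5+9+2+18+1 = 74, so the proportions are 0.0135, 0.0135, 0.4865, 0.0135, 0.0676, 0.1216, 0.027, 0.2432, 0.0135 (working shown to 4 dp, full precision carried).
Each pᵢ log₂ pᵢ term: 0.0135×(-6.2095)=-0.0839, 0.0135×(-6.2095)=-0.0839, 0.4865×(-1.0395)=-0.5057, 0.0135×(-6.2095)=-0.0839, 0.0676×(-3.8875)=-0.2627, 0.1216×(-3.0395)=-0.3697, 0.027×(-5.2095)=-0.1408, 0.2432×(-2.0395)=-0.4961, 0.0135×(-6.2095)=-0.0839.
Sum = -2.1106, so H' = 2.11.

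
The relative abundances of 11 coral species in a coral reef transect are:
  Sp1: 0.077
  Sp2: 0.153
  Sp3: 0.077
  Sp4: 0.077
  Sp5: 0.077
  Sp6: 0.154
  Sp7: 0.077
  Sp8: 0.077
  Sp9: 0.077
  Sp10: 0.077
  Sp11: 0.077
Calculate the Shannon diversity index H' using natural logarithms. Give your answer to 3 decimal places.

Each pᵢ ln pᵢ term (working shown to 5 dp, full precision carried): 0.077×(-2.56395)=-0.19742, 0.153×(-1.87732)=-0.28723, 0.077×(-2.56395)=-0.19742, 0.077×(-2.56395)=-0.19742, 0.077×(-2.56395)=-0.19742, 0.154×(-1.87080)=-0.28810, 0.077×(-2.56395)=-0.19742, 0.077×(-2.56395)=-0.19742, 0.077×(-2.56395)=-0.19742, 0.077×(-2.56395)=-0.19742, 0.077×(-2.56395)=-0.19742.
Sum = -2.35215, so H' = 2.352.

2.352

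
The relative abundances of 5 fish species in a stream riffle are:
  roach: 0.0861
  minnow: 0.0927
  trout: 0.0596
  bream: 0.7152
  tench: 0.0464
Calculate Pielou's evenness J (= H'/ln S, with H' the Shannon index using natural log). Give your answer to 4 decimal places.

H' = −Σ pᵢ ln pᵢ = −((-0.211138) + (-0.220476) + (-0.168078) + (-0.239730) + (-0.142469)) = 0.981892 (working shown to 6 dp, full precision carried).
With S = 5 species, ln S = 1.609438, so J = 0.981892/1.609438 = 0.610084, i.e. 0.6101 to 4 decimal places.

0.6101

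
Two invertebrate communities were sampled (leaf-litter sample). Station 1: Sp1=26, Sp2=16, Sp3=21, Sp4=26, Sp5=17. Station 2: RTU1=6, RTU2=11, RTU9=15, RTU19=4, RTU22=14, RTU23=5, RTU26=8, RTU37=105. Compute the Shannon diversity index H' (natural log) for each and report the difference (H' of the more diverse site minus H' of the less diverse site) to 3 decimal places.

0.236

Station 1: N=106, proportions 0.24528, 0.15094, 0.19811, 0.24528, 0.16038, giving H' = 1.58908 (working shown to 5 dp, full precision carried).
Station 2: N=168, proportions 0.03571, 0.06548, 0.08929, 0.02381, 0.08333, 0.02976, 0.04762, 0.625, giving H' = 1.35260.
Difference = |1.58908 − 1.35260| = 0.23648, i.e. 0.236 to 3 decimal places.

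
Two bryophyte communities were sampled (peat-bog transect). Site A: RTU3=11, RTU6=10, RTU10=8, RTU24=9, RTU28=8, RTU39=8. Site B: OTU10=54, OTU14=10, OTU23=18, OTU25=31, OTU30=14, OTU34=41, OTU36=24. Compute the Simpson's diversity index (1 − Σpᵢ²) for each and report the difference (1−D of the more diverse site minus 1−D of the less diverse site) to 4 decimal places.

0.0138

Site A: N=54, proportions 0.203704, 0.185185, 0.148148, 0.166667, 0.148148, 0.148148, giving 1−D = 0.830590 (working shown to 6 dp, full precision carried).
Site B: N=192, proportions 0.28125, 0.052083, 0.09375, 0.161458, 0.072917, 0.213542, 0.125, giving 1−D = 0.816786.
Difference = |0.830590 − 0.816786| = 0.013804, i.e. 0.0138 to 4 decimal places.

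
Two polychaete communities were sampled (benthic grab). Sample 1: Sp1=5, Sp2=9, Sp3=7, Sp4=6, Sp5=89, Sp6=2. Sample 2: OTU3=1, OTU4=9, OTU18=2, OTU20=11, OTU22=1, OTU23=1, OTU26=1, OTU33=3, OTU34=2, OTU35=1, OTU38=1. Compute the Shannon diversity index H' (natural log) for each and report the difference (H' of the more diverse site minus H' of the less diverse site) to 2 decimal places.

0.98

Sample 1: N=118, proportions 0.0424, 0.0763, 0.0593, 0.0508, 0.7542, 0.0169, giving H' = 0.9311 (working shown to 4 dp, full precision carried).
Sample 2: N=33, proportions 0.0303, 0.2727, 0.0606, 0.3333, 0.0303, 0.0303, 0.0303, 0.0909, 0.0606, 0.0303, 0.0303, giving H' = 1.9141.
Difference = |0.9311 − 1.9141| = 0.9830, i.e. 0.98 to 2 decimal places.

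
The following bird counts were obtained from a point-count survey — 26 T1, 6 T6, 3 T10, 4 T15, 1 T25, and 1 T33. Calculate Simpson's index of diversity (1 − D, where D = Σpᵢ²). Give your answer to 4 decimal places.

0.5604

Total N = 26+6+3+4+1+1 = 41, so the proportions are 0.634146, 0.146341, 0.073171, 0.097561, 0.02439, 0.02439 (working shown to 6 dp, full precision carried).
D = 0.634146² + 0.146341² + 0.073171² + 0.097561² + 0.02439² + 0.02439² = 0.402142 + 0.021416 + 0.005354 + 0.009518 + 0.000595 + 0.000595 = 0.439619.
So 1 − D = 0.560381, i.e. 0.5604 to 4 decimal places.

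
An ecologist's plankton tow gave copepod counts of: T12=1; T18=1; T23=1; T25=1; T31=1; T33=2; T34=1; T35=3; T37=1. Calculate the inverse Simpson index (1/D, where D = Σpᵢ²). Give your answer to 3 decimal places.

Total N = 1+1+1+1+1+2+1+3+1 = 12, so the proportions are 0.0833333, 0.0833333, 0.0833333, 0.0833333, 0.0833333, 0.1666667, 0.0833333, 0.25, 0.0833333 (working shown to 7 dp, full precision carried).
D = 0.0833333² + 0.0833333² + 0.0833333² + 0.0833333² + 0.0833333² + 0.1666667² + 0.0833333² + 0.25² + 0.0833333² = 0.0069444 + 0.0069444 + 0.0069444 + 0.0069444 + 0.0069444 + 0.0277778 + 0.0069444 + 0.0625000 + 0.0069444 = 0.1388889.
So 1/D = 7.20000, i.e. 7.200 to 3 decimal places.

7.200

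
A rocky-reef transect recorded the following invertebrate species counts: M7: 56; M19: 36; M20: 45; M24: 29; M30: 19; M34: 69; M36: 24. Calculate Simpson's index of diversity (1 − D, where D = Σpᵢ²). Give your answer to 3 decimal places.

Total N = 56+36+45+29+19+69+24 = 278, so the proportions are 0.20144, 0.1295, 0.16187, 0.10432, 0.06835, 0.2482, 0.08633 (working shown to 5 dp, full precision carried).
D = 0.20144² + 0.1295² + 0.16187² + 0.10432² + 0.06835² + 0.2482² + 0.08633² = 0.04058 + 0.01677 + 0.02620 + 0.01088 + 0.00467 + 0.06160 + 0.00745 = 0.16816.
So 1 − D = 0.83184, i.e. 0.832 to 3 decimal places.

0.832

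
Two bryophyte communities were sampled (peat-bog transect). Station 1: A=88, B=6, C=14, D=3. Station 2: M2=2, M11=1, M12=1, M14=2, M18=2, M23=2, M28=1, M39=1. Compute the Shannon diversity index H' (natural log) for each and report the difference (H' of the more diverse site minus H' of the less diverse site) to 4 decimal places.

1.3223

Station 1: N=111, proportions 0.792793, 0.054054, 0.126126, 0.027027, giving H' = 0.700532 (working shown to 6 dp, full precision carried).
Station 2: N=12, proportions 0.166667, 0.083333, 0.083333, 0.166667, 0.166667, 0.166667, 0.083333, 0.083333, giving H' = 2.022809.
Difference = |0.700532 − 2.022809| = 1.322277, i.e. 1.3223 to 4 decimal places.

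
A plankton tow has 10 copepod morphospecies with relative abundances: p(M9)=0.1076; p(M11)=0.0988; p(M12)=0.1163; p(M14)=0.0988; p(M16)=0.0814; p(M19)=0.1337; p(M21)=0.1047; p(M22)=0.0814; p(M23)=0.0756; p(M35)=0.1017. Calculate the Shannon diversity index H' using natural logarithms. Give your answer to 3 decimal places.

2.289

Each pᵢ ln pᵢ term (working shown to 5 dp, full precision carried): 0.1076×(-2.22933)=-0.23988, 0.0988×(-2.31466)=-0.22869, 0.1163×(-2.15158)=-0.25023, 0.0988×(-2.31466)=-0.22869, 0.0814×(-2.50838)=-0.20418, 0.1337×(-2.01216)=-0.26903, 0.1047×(-2.25666)=-0.23627, 0.0814×(-2.50838)=-0.20418, 0.0756×(-2.58230)=-0.19522, 0.1017×(-2.28573)=-0.23246.
Sum = -2.28882, so H' = 2.289.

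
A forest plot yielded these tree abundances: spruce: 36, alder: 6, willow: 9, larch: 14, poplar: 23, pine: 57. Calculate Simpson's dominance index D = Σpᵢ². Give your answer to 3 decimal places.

Total N = 36+6+9+14+23+57 = 145, so the proportions are 0.24828, 0.04138, 0.06207, 0.09655, 0.15862, 0.3931 (working shown to 5 dp, full precision carried).
D = 0.24828² + 0.04138² + 0.06207² + 0.09655² + 0.15862² + 0.3931² = 0.06164 + 0.00171 + 0.00385 + 0.00932 + 0.02516 + 0.15453 = 0.25622.
To 3 decimal places, D = 0.256.

0.256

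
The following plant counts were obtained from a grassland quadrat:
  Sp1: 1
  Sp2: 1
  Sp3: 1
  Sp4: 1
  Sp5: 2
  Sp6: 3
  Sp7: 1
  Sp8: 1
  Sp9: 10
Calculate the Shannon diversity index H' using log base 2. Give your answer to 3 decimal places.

2.489

Total N = 1+1+1+1+2+3+1+1+10 = 21, so the proportions are 0.04762, 0.04762, 0.04762, 0.04762, 0.09524, 0.14286, 0.04762, 0.04762, 0.47619 (working shown to 5 dp, full precision carried).
Each pᵢ log₂ pᵢ term: 0.04762×(-4.39232)=-0.20916, 0.04762×(-4.39232)=-0.20916, 0.04762×(-4.39232)=-0.20916, 0.04762×(-4.39232)=-0.20916, 0.09524×(-3.39232)=-0.32308, 0.14286×(-2.80735)=-0.40105, 0.04762×(-4.39232)=-0.20916, 0.04762×(-4.39232)=-0.20916, 0.47619×(-1.07039)=-0.50971.
Sum = -2.48879, so H' = 2.489.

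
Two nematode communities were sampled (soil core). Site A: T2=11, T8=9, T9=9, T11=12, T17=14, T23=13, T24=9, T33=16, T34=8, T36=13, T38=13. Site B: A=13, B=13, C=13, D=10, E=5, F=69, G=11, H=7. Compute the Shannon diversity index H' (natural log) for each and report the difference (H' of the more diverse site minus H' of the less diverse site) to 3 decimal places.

0.712

Site A: N=127, proportions 0.08661, 0.07087, 0.07087, 0.09449, 0.11024, 0.10236, 0.07087, 0.12598, 0.06299, 0.10236, 0.10236, giving H' = 2.37570 (working shown to 5 dp, full precision carried).
Site B: N=141, proportions 0.0922, 0.0922, 0.0922, 0.07092, 0.03546, 0.48936, 0.07801, 0.04965, giving H' = 1.66324.
Difference = |2.37570 − 1.66324| = 0.71246, i.e. 0.712 to 3 decimal places.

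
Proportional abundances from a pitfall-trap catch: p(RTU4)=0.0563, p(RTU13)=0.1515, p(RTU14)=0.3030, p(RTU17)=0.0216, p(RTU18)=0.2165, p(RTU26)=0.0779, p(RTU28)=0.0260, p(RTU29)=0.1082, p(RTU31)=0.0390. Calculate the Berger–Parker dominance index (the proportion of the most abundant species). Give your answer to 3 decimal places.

The largest proportion is 0.303, i.e. d = 0.303 to 3 decimal places.

0.303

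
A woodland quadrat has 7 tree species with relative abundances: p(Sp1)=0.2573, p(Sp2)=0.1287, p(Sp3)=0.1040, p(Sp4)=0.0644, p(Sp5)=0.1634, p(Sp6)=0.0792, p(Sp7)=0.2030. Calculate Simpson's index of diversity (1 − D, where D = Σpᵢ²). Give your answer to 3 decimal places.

0.828

D = 0.2573² + 0.1287² + 0.104² + 0.0644² + 0.1634² + 0.0792² + 0.203² = 0.06620 + 0.01656 + 0.01082 + 0.00415 + 0.02670 + 0.00627 + 0.04121 = 0.17191 (working shown to 5 dp, full precision carried).
So 1 − D = 0.82809, i.e. 0.828 to 3 decimal places.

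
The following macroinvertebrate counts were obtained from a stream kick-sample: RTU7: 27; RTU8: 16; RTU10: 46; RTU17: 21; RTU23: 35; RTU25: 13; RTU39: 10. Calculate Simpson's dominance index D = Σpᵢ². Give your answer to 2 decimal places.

0.18

Total N = 27+16+46+21+35+13+10 = 168, so the proportions are 0.1607, 0.0952, 0.2738, 0.125, 0.2083, 0.0774, 0.0595 (working shown to 4 dp, full precision carried).
D = 0.1607² + 0.0952² + 0.2738² + 0.125² + 0.2083² + 0.0774² + 0.0595² = 0.0258 + 0.0091 + 0.0750 + 0.0156 + 0.0434 + 0.0060 + 0.0035 = 0.1784.
To 2 decimal places, D = 0.18.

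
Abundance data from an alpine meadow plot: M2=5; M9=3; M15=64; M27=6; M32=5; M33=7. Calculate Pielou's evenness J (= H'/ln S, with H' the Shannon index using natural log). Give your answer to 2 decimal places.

0.59

Total N = 5+3+64+6+5+7 = 90, so the proportions are 0.0556, 0.0333, 0.7111, 0.0667, 0.0556, 0.0778 (working shown to 4 dp, full precision carried).
H' = −Σ pᵢ ln pᵢ = −((-0.1606) + (-0.1134) + (-0.2424) + (-0.1805) + (-0.1606) + (-0.1986)) = 1.0561.
With S = 6 species, ln S = 1.7918, so J = 1.0561/1.7918 = 0.5894, i.e. 0.59 to 2 decimal places.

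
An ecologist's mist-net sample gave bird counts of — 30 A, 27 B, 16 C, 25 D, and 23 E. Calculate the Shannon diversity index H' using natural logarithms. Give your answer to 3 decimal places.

1.589

Total N = 30+27+16+25+23 = 121, so the proportions are 0.24793, 0.22314, 0.13223, 0.20661, 0.19008 (working shown to 5 dp, full precision carried).
Each pᵢ ln pᵢ term: 0.24793×(-1.39459)=-0.34577, 0.22314×(-1.49995)=-0.33470, 0.13223×(-2.02320)=-0.26753, 0.20661×(-1.57691)=-0.32581, 0.19008×(-1.66030)=-0.31559.
Sum = -1.58940, so H' = 1.589.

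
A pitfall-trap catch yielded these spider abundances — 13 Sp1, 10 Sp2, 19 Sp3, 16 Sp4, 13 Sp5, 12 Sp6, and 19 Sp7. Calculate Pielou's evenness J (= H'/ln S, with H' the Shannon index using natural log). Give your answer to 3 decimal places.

Total N = 13+10+19+16+13+12+19 = 102, so the proportions are 0.12745, 0.09804, 0.18627, 0.15686, 0.12745, 0.11765, 0.18627 (working shown to 5 dp, full precision carried).
H' = −Σ pᵢ ln pᵢ = −((-0.26255) + (-0.22769) + (-0.31304) + (-0.29057) + (-0.26255) + (-0.25177) + (-0.31304)) = 1.92121.
With S = 7 species, ln S = 1.94591, so J = 1.92121/1.94591 = 0.98731, i.e. 0.987 to 3 decimal places.

0.987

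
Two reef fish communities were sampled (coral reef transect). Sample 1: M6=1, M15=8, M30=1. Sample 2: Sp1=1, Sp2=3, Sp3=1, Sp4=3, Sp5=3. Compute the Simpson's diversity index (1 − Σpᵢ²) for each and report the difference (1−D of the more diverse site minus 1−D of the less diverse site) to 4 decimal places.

Sample 1: N=10, proportions 0.1, 0.8, 0.1, giving 1−D = 0.340000 (working shown to 6 dp, full precision carried).
Sample 2: N=11, proportions 0.090909, 0.272727, 0.090909, 0.272727, 0.272727, giving 1−D = 0.760331.
Difference = |0.340000 − 0.760331| = 0.420331, i.e. 0.4203 to 4 decimal places.

0.4203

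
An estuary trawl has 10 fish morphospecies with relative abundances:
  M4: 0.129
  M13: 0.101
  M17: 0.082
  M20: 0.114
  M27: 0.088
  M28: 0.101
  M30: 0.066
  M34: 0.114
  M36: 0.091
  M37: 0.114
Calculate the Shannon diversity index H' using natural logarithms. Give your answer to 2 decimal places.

2.29

Each pᵢ ln pᵢ term (working shown to 4 dp, full precision carried): 0.129×(-2.0479)=-0.2642, 0.101×(-2.2926)=-0.2316, 0.082×(-2.5010)=-0.2051, 0.114×(-2.1716)=-0.2476, 0.088×(-2.4304)=-0.2139, 0.101×(-2.2926)=-0.2316, 0.066×(-2.7181)=-0.1794, 0.114×(-2.1716)=-0.2476, 0.091×(-2.3969)=-0.2181, 0.114×(-2.1716)=-0.2476.
Sum = -2.2864, so H' = 2.29.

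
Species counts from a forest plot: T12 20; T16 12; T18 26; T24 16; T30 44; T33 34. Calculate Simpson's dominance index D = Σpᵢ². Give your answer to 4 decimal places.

Total N = 20+12+26+16+44+34 = 152, so the proportions are 0.131579, 0.078947, 0.171053, 0.105263, 0.289474, 0.223684 (working shown to 6 dp, full precision carried).
D = 0.131579² + 0.078947² + 0.171053² + 0.105263² + 0.289474² + 0.223684² = 0.017313 + 0.006233 + 0.029259 + 0.011080 + 0.083795 + 0.050035 = 0.197715.
To 4 decimal places, D = 0.1977.

0.1977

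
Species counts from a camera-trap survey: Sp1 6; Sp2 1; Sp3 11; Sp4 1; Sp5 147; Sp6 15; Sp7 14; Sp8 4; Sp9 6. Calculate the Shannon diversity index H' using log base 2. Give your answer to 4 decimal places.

Total N = 6+1+11+1+147+15+14+4+6 = 205, so the proportions are 0.029268, 0.004878, 0.053659, 0.004878, 0.717073, 0.073171, 0.068293, 0.019512, 0.029268 (working shown to 6 dp, full precision carried).
Each pᵢ log₂ pᵢ term: 0.029268×(-5.094518)=-0.149108, 0.004878×(-7.679480)=-0.037461, 0.053659×(-4.220048)=-0.226442, 0.004878×(-7.679480)=-0.037461, 0.717073×(-0.479808)=-0.344057, 0.073171×(-3.772590)=-0.276043, 0.068293×(-3.872125)=-0.264438, 0.019512×(-5.679480)=-0.110819, 0.029268×(-5.094518)=-0.149108.
Sum = -1.594936, so H' = 1.5949.

1.5949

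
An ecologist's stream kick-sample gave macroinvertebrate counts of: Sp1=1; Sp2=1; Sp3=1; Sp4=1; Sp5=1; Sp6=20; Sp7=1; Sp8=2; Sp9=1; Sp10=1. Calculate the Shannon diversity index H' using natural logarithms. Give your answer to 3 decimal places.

1.358

Total N = 1+1+1+1+1+20+1+2+1+1 = 30, so the proportions are 0.03333, 0.03333, 0.03333, 0.03333, 0.03333, 0.66667, 0.03333, 0.06667, 0.03333, 0.03333 (working shown to 5 dp, full precision carried).
Each pᵢ ln pᵢ term: 0.03333×(-3.40120)=-0.11337, 0.03333×(-3.40120)=-0.11337, 0.03333×(-3.40120)=-0.11337, 0.03333×(-3.40120)=-0.11337, 0.03333×(-3.40120)=-0.11337, 0.66667×(-0.40547)=-0.27031, 0.03333×(-3.40120)=-0.11337, 0.06667×(-2.70805)=-0.18054, 0.03333×(-3.40120)=-0.11337, 0.03333×(-3.40120)=-0.11337.
Sum = -1.35783, so H' = 1.358.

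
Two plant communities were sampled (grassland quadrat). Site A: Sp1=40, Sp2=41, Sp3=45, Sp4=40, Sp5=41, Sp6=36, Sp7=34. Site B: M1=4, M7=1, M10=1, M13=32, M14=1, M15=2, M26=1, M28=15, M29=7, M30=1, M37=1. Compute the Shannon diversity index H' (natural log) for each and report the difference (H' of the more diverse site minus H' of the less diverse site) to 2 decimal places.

Site A: N=277, proportions 0.1444, 0.148, 0.1625, 0.1444, 0.148, 0.13, 0.1227, giving H' = 1.9423 (working shown to 4 dp, full precision carried).
Site B: N=66, proportions 0.0606, 0.0152, 0.0152, 0.4848, 0.0152, 0.0303, 0.0152, 0.2273, 0.1061, 0.0152, 0.0152, giving H' = 1.5824.
Difference = |1.9423 − 1.5824| = 0.3599, i.e. 0.36 to 2 decimal places.

0.36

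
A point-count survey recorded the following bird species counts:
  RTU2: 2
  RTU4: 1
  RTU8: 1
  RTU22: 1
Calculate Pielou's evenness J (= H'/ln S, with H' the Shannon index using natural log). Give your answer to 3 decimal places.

0.961

Total N = 2+1+1+1 = 5, so the proportions are 0.4, 0.2, 0.2, 0.2 (working shown to 5 dp, full precision carried).
H' = −Σ pᵢ ln pᵢ = −((-0.36652) + (-0.32189) + (-0.32189) + (-0.32189)) = 1.33218.
With S = 4 species, ln S = 1.38629, so J = 1.33218/1.38629 = 0.96096, i.e. 0.961 to 3 decimal places.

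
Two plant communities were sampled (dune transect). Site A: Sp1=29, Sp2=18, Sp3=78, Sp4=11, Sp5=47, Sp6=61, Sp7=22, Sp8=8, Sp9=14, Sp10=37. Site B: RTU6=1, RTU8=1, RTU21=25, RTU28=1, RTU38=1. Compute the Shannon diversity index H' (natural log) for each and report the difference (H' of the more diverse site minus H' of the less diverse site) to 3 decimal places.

Site A: N=325, proportions 0.08923, 0.05538, 0.24, 0.03385, 0.14462, 0.18769, 0.06769, 0.02462, 0.04308, 0.11385, giving H' = 2.08294 (working shown to 5 dp, full precision carried).
Site B: N=29, proportions 0.03448, 0.03448, 0.86207, 0.03448, 0.03448, giving H' = 0.59240.
Difference = |2.08294 − 0.59240| = 1.49054, i.e. 1.491 to 3 decimal places.

1.491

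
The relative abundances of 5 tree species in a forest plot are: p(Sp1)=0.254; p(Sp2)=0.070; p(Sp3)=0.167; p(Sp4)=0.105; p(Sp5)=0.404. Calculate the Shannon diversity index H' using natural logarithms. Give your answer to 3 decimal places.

1.436

Each pᵢ ln pᵢ term (working shown to 5 dp, full precision carried): 0.254×(-1.37042)=-0.34809, 0.07×(-2.65926)=-0.18615, 0.167×(-1.78976)=-0.29889, 0.105×(-2.25379)=-0.23665, 0.404×(-0.90634)=-0.36616.
Sum = -1.43594, so H' = 1.436.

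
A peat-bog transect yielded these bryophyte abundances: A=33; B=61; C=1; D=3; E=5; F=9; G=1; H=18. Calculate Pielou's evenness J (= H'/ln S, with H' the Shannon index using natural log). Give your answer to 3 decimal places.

0.695

Total N = 33+61+1+3+5+9+1+18 = 131, so the proportions are 0.25191, 0.46565, 0.00763, 0.0229, 0.03817, 0.0687, 0.00763, 0.1374 (working shown to 5 dp, full precision carried).
H' = −Σ pᵢ ln pᵢ = −((-0.34730) + (-0.35591) + (-0.03722) + (-0.08649) + (-0.12465) + (-0.18398) + (-0.03722) + (-0.27272)) = 1.44548.
With S = 8 species, ln S = 2.07944, so J = 1.44548/2.07944 = 0.69513, i.e. 0.695 to 3 decimal places.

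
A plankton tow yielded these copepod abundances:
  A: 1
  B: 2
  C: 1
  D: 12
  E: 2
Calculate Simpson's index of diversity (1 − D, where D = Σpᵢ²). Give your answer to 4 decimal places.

0.5247

Total N = 1+2+1+12+2 = 18, so the proportions are 0.055556, 0.111111, 0.055556, 0.666667, 0.111111 (working shown to 6 dp, full precision carried).
D = 0.055556² + 0.111111² + 0.055556² + 0.666667² + 0.111111² = 0.003086 + 0.012346 + 0.003086 + 0.444444 + 0.012346 = 0.475309.
So 1 − D = 0.524691, i.e. 0.5247 to 4 decimal places.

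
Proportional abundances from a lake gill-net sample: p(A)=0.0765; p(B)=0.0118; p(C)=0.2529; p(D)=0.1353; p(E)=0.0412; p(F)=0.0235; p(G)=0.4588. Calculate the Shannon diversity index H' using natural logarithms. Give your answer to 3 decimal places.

Each pᵢ ln pᵢ term (working shown to 5 dp, full precision carried): 0.0765×(-2.57046)=-0.19664, 0.0118×(-4.43966)=-0.05239, 0.2529×(-1.37476)=-0.34768, 0.1353×(-2.00026)=-0.27064, 0.0412×(-3.18932)=-0.13140, 0.0235×(-3.75075)=-0.08814, 0.4588×(-0.77914)=-0.35747.
Sum = -1.44435, so H' = 1.444.

1.444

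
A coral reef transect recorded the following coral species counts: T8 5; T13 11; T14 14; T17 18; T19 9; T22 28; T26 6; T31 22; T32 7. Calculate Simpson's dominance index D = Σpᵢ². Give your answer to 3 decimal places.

Total N = 5+11+14+18+9+28+6+22+7 = 120, so the proportions are 0.04167, 0.09167, 0.11667, 0.15, 0.075, 0.23333, 0.05, 0.18333, 0.05833 (working shown to 5 dp, full precision carried).
D = 0.04167² + 0.09167² + 0.11667² + 0.15² + 0.075² + 0.23333² + 0.05² + 0.18333² + 0.05833² = 0.00174 + 0.00840 + 0.01361 + 0.02250 + 0.00562 + 0.05444 + 0.00250 + 0.03361 + 0.00340 = 0.14583.
To 3 decimal places, D = 0.146.

0.146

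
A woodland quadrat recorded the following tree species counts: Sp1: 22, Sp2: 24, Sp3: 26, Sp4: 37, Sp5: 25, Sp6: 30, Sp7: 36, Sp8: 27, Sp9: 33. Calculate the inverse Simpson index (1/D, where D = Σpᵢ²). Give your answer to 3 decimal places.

Total N = 22+24+26+37+25+30+36+27+33 = 260, so the proportions are 0.0846154, 0.0923077, 0.1, 0.1423077, 0.0961538, 0.1153846, 0.1384615, 0.1038462, 0.1269231 (working shown to 7 dp, full precision carried).
D = 0.0846154² + 0.0923077² + 0.1² + 0.1423077² + 0.0961538² + 0.1153846² + 0.1384615² + 0.1038462² + 0.1269231² = 0.0071598 + 0.0085207 + 0.0100000 + 0.0202515 + 0.0092456 + 0.0133136 + 0.0191716 + 0.0107840 + 0.0161095 = 0.1145562.
So 1/D = 8.72934, i.e. 8.729 to 3 decimal places.

8.729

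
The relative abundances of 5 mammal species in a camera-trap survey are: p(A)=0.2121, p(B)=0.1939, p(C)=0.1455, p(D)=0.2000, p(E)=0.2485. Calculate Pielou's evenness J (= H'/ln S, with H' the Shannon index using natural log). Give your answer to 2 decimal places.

0.99

H' = −Σ pᵢ ln pᵢ = −((-0.3289) + (-0.3181) + (-0.2805) + (-0.3219) + (-0.3460)) = 1.5953 (working shown to 4 dp, full precision carried).
With S = 5 species, ln S = 1.6094, so J = 1.5953/1.6094 = 0.9912, i.e. 0.99 to 2 decimal places.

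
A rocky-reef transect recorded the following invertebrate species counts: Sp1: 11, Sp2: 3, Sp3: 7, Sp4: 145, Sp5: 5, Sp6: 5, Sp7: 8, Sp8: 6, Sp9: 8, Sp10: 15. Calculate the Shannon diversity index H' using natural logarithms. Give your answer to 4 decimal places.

1.2972

Total N = 11+3+7+145+5+5+8+6+8+15 = 213, so the proportions are 0.051643, 0.014085, 0.032864, 0.680751, 0.023474, 0.023474, 0.037559, 0.028169, 0.037559, 0.070423 (working shown to 6 dp, full precision carried).
Each pᵢ ln pᵢ term: 0.051643×(-2.963397)=-0.153039, 0.014085×(-4.262680)=-0.060038, 0.032864×(-3.415382)=-0.112243, 0.680751×(-0.384558)=-0.261789, 0.023474×(-3.751854)=-0.088072, 0.023474×(-3.751854)=-0.088072, 0.037559×(-3.281851)=-0.123262, 0.028169×(-3.569533)=-0.100550, 0.037559×(-3.281851)=-0.123262, 0.070423×(-2.653242)=-0.186848.
Sum = -1.297174, so H' = 1.2972.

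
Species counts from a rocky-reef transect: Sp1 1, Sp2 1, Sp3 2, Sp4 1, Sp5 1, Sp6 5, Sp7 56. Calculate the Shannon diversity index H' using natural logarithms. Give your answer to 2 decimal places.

Total N = 1+1+2+1+1+5+56 = 67, so the proportions are 0.0149, 0.0149, 0.0299, 0.0149, 0.0149, 0.0746, 0.8358 (working shown to 4 dp, full precision carried).
Each pᵢ ln pᵢ term: 0.0149×(-4.2047)=-0.0628, 0.0149×(-4.2047)=-0.0628, 0.0299×(-3.5115)=-0.1048, 0.0149×(-4.2047)=-0.0628, 0.0149×(-4.2047)=-0.0628, 0.0746×(-2.5953)=-0.1937, 0.8358×(-0.1793)=-0.1499.
Sum = -0.6994, so H' = 0.70.

0.70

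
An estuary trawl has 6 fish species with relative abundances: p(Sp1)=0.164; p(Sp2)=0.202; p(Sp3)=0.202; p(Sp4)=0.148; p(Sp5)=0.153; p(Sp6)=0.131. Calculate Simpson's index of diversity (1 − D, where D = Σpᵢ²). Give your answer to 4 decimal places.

D = 0.164² + 0.202² + 0.202² + 0.148² + 0.153² + 0.131² = 0.026896 + 0.040804 + 0.040804 + 0.021904 + 0.023409 + 0.017161 = 0.170978 (working shown to 6 dp, full precision carried).
So 1 − D = 0.829022, i.e. 0.8290 to 4 decimal places.

0.8290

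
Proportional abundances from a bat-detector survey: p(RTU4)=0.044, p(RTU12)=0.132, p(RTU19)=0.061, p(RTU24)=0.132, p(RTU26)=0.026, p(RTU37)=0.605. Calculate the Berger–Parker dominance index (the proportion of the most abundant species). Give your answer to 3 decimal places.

The largest proportion is 0.605, i.e. d = 0.605 to 3 decimal places.

0.605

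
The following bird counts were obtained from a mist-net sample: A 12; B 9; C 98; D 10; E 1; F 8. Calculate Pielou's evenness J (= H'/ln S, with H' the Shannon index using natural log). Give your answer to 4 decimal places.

0.5718

Total N = 12+9+98+10+1+8 = 138, so the proportions are 0.086957, 0.065217, 0.710145, 0.072464, 0.007246, 0.057971 (working shown to 6 dp, full precision carried).
H' = −Σ pᵢ ln pᵢ = −((-0.212378) + (-0.178045) + (-0.243073) + (-0.190193) + (-0.035705) + (-0.165091)) = 1.024485.
With S = 6 species, ln S = 1.791759, so J = 1.024485/1.791759 = 0.571776, i.e. 0.5718 to 4 decimal places.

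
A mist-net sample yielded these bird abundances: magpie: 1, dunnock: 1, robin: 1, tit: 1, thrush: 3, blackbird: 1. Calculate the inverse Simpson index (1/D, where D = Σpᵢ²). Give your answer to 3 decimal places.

Total N = 1+1+1+1+3+1 = 8, so the proportions are 0.125, 0.125, 0.125, 0.125, 0.375, 0.125 (working shown to 7 dp, full precision carried).
D = 0.125² + 0.125² + 0.125² + 0.125² + 0.375² + 0.125² = 0.0156250 + 0.0156250 + 0.0156250 + 0.0156250 + 0.1406250 + 0.0156250 = 0.2187500.
So 1/D = 4.57143, i.e. 4.571 to 3 decimal places.

4.571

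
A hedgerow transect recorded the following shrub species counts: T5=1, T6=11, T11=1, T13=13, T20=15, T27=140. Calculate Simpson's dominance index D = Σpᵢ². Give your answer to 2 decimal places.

Total N = 1+11+1+13+15+140 = 181, so the proportions are 0.0055, 0.0608, 0.0055, 0.0718, 0.0829, 0.7735 (working shown to 4 dp, full precision carried).
D = 0.0055² + 0.0608² + 0.0055² + 0.0718² + 0.0829² + 0.7735² = 0.0000 + 0.0037 + 0.0000 + 0.0052 + 0.0069 + 0.5983 = 0.6141.
To 2 decimal places, D = 0.61.

0.61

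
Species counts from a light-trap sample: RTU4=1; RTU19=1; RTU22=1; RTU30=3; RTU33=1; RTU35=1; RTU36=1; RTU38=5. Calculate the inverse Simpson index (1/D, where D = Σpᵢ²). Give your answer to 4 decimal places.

Total N = 1+1+1+3+1+1+1+5 = 14, so the proportions are 0.07142857, 0.07142857, 0.07142857, 0.21428571, 0.07142857, 0.07142857, 0.07142857, 0.35714286 (working shown to 8 dp, full precision carried).
D = 0.07142857² + 0.07142857² + 0.07142857² + 0.21428571² + 0.07142857² + 0.07142857² + 0.07142857² + 0.35714286² = 0.00510204 + 0.00510204 + 0.00510204 + 0.04591837 + 0.00510204 + 0.00510204 + 0.00510204 + 0.12755102 = 0.20408163.
So 1/D = 4.900000, i.e. 4.9000 to 4 decimal places.

4.9000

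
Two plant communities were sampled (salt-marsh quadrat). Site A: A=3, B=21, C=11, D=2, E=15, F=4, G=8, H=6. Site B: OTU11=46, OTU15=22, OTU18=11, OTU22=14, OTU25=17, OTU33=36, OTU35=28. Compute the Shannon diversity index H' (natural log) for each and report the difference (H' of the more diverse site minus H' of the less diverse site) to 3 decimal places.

0.003

Site A: N=70, proportions 0.042857, 0.3, 0.157143, 0.028571, 0.214286, 0.057143, 0.114286, 0.085714, giving H' = 1.840696 (working shown to 6 dp, full precision carried).
Site B: N=174, proportions 0.264368, 0.126437, 0.063218, 0.08046, 0.097701, 0.206897, 0.16092, giving H' = 1.837693.
Difference = |1.840696 − 1.837693| = 0.003003, i.e. 0.003 to 3 decimal places.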